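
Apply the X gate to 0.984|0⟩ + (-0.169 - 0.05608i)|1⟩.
(-0.169 - 0.05608i)|0⟩ + 0.984|1⟩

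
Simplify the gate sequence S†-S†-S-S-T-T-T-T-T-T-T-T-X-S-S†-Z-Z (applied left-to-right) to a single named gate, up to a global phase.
X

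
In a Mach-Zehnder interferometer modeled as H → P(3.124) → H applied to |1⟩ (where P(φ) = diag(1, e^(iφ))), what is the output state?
(0.9999 - 0.008796i)|0⟩ + (0.00007737 + 0.008796i)|1⟩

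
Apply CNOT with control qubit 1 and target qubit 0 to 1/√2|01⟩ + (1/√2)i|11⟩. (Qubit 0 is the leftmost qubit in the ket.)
(1/√2)i|01⟩ + 1/√2|11⟩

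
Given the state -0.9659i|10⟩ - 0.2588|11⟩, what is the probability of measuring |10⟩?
0.933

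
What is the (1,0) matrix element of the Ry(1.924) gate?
0.8203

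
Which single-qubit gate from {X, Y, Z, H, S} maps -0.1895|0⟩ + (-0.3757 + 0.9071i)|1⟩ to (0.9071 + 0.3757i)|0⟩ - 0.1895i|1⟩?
Y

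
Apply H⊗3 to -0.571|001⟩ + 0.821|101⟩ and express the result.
0.08839|000⟩ - 0.08839|001⟩ + 0.08839|010⟩ - 0.08839|011⟩ - 0.4921|100⟩ + 0.4921|101⟩ - 0.4921|110⟩ + 0.4921|111⟩

H⊗3 gives amp(|y⟩) = (1/2√2) Σ_x (−1)^(x·y) amp(|x⟩), where x·y is the number of positions in which both x and y have a 1.
|000⟩: (-0.571 + 0.821)/(2√2) = 0.08839
|001⟩: (0.571 - 0.821)/(2√2) = -0.08839
|010⟩: (-0.571 + 0.821)/(2√2) = 0.08839
|011⟩: (0.571 - 0.821)/(2√2) = -0.08839
|100⟩: (-0.571 - 0.821)/(2√2) = -0.4921
|101⟩: (0.571 + 0.821)/(2√2) = 0.4921
|110⟩: (-0.571 - 0.821)/(2√2) = -0.4921
|111⟩: (0.571 + 0.821)/(2√2) = 0.4921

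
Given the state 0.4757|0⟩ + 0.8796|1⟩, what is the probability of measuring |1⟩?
0.7737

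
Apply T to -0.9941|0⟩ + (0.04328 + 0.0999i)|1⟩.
-0.9941|0⟩ + (-0.04004 + 0.1012i)|1⟩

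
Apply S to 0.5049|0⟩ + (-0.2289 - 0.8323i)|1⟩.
0.5049|0⟩ + (0.8323 - 0.2289i)|1⟩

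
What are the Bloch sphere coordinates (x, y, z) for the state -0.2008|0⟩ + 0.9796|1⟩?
(-0.3934, 0, -0.9193)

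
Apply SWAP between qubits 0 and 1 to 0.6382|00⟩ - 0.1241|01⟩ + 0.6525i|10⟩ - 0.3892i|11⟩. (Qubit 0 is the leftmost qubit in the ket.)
0.6382|00⟩ + 0.6525i|01⟩ - 0.1241|10⟩ - 0.3892i|11⟩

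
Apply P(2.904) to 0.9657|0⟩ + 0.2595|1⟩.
0.9657|0⟩ + (-0.2522 + 0.06108i)|1⟩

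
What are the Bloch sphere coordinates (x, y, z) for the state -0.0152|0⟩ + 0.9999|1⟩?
(-0.0304, 0, -0.9996)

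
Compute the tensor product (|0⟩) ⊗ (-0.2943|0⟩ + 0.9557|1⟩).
-0.2943|00⟩ + 0.9557|01⟩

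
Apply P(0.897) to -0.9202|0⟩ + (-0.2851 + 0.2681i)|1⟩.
-0.9202|0⟩ + (-0.3874 - 0.05551i)|1⟩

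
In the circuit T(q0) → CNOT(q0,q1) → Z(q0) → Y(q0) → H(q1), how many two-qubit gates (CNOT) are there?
1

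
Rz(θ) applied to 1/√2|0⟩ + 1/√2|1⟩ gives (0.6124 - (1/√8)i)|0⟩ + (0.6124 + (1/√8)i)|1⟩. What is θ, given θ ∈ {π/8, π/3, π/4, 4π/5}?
π/3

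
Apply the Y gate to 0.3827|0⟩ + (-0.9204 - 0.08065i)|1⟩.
(-0.08065 + 0.9204i)|0⟩ + 0.3827i|1⟩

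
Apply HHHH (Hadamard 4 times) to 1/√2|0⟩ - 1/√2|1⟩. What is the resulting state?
1/√2|0⟩ - 1/√2|1⟩

H² = I, so an even number of Hadamards cancels: H^4 = I and the state is unchanged.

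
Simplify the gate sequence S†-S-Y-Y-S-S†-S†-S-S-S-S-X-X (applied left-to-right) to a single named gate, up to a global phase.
S†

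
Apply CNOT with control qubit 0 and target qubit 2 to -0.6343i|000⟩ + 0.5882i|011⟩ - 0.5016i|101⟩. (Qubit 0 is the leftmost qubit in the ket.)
-0.6343i|000⟩ + 0.5882i|011⟩ - 0.5016i|100⟩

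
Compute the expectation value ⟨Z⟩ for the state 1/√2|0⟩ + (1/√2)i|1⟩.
0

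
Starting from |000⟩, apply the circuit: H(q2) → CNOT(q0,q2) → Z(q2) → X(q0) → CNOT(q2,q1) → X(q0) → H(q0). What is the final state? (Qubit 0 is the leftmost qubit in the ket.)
1/2|000⟩ - 1/2|011⟩ + 1/2|100⟩ - 1/2|111⟩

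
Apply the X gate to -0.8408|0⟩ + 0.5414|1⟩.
0.5414|0⟩ - 0.8408|1⟩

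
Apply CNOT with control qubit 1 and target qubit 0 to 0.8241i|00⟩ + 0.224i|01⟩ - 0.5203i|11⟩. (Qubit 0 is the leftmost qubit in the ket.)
0.8241i|00⟩ - 0.5203i|01⟩ + 0.224i|11⟩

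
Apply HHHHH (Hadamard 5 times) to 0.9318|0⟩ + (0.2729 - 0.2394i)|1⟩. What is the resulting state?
(0.8519 - 0.1693i)|0⟩ + (0.4659 + 0.1693i)|1⟩

H² = I, so H^5 = H: a single Hadamard. With (a, b) = (0.9318, (0.2729 - 0.2394i)), H gives ((a + b)/√2, (a − b)/√2) = ((0.8519 - 0.1693i), (0.4659 + 0.1693i)).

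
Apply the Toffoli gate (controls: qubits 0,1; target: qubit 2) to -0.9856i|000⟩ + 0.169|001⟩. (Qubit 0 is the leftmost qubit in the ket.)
-0.9856i|000⟩ + 0.169|001⟩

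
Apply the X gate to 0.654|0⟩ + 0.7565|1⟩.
0.7565|0⟩ + 0.654|1⟩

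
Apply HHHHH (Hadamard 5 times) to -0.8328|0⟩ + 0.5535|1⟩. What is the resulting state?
-0.1975|0⟩ - 0.9803|1⟩

H² = I, so H^5 = H: a single Hadamard. With (a, b) = (-0.8328, 0.5535), H gives ((a + b)/√2, (a − b)/√2) = (-0.1975, -0.9803).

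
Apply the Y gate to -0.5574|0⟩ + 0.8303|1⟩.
-0.8303i|0⟩ - 0.5574i|1⟩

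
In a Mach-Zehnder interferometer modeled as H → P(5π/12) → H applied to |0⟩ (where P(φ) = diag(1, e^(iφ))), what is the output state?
(0.6294 + 0.483i)|0⟩ + (0.3706 - 0.483i)|1⟩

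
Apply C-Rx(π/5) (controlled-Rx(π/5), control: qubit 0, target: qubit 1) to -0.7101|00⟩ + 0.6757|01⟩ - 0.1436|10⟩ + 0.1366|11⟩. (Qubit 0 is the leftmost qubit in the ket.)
-0.7101|00⟩ + 0.6757|01⟩ + (-0.1366 - 0.04221i)|10⟩ + (0.1299 + 0.04437i)|11⟩

C-Rx(π/5) leaves the control-|0⟩ kets |00⟩, |01⟩ unchanged and applies Rx(π/5) to qubit 1 on the control-|1⟩ pair (|10⟩, |11⟩).
Rx(π/5) = [[cos(θ/2), −i·sin(θ/2)], [−i·sin(θ/2), cos(θ/2)]]; θ = π/5, cos(θ/2) ≈ 0.951057, sin(θ/2) ≈ 0.309017.
With a = amp(|10⟩) = -0.1436 and b = amp(|11⟩) = 0.1366:
new amp(|10⟩) = (0.951057)·a + (-0.309017i)·b = (-0.1366 - 0.04221i)
new amp(|11⟩) = (-0.309017i)·a + (0.951057)·b = (0.1299 + 0.04437i)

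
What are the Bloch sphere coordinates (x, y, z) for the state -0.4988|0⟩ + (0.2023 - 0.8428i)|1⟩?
(-0.2018, 0.8408, -0.5024)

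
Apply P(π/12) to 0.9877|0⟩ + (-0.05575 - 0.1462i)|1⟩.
0.9877|0⟩ + (-0.01601 - 0.1556i)|1⟩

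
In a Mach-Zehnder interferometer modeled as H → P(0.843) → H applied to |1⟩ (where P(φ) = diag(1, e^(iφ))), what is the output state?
(0.1674 - 0.3733i)|0⟩ + (0.8326 + 0.3733i)|1⟩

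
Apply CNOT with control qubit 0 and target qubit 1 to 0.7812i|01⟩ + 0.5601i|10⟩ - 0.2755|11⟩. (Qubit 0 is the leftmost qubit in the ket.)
0.7812i|01⟩ - 0.2755|10⟩ + 0.5601i|11⟩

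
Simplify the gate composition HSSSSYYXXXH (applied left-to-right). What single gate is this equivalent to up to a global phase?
Z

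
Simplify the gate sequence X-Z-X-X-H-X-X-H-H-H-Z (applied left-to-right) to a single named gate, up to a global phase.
X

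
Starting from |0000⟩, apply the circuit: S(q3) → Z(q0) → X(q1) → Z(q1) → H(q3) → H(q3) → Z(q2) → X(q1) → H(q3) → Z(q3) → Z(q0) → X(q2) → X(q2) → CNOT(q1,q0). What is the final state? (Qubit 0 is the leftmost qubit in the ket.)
-1/√2|0000⟩ + 1/√2|0001⟩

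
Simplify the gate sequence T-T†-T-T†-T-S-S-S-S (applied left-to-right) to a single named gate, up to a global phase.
T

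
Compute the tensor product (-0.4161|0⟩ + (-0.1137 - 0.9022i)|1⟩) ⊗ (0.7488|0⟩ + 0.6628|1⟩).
-0.3116|00⟩ - 0.2758|01⟩ + (-0.08514 - 0.6756i)|10⟩ + (-0.07536 - 0.598i)|11⟩

amp(|b₁b₂…⟩) = product of the factor amplitudes for bits b₁, b₂, …; only kets whose every factor amplitude is nonzero survive.
|00⟩: (-0.4161)(0.7488) = -0.3116
|01⟩: (-0.4161)(0.6628) = -0.2758
|10⟩: (-0.1137 - 0.9022i)(0.7488) = (-0.08514 - 0.6756i)
|11⟩: (-0.1137 - 0.9022i)(0.6628) = (-0.07536 - 0.598i)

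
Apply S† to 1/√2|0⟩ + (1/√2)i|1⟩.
1/√2|0⟩ + 1/√2|1⟩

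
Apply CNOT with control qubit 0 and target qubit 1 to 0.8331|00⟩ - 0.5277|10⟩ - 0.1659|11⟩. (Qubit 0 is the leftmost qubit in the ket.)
0.8331|00⟩ - 0.1659|10⟩ - 0.5277|11⟩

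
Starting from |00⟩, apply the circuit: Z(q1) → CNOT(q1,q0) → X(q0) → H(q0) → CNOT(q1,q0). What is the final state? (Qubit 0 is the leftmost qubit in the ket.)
1/√2|00⟩ - 1/√2|10⟩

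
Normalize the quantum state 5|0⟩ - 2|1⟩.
0.9285|0⟩ - 0.3714|1⟩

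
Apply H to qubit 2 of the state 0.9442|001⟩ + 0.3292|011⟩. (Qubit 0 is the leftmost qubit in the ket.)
0.6677|000⟩ - 0.6677|001⟩ + 0.2328|010⟩ - 0.2328|011⟩

H on qubit 2 mixes each pair of kets that differ only in qubit 2: amplitudes (a, b) of (|…0…⟩, |…1…⟩) become ((a + b)/√2, (a − b)/√2). Kets absent from the input have amplitude 0.
(|000⟩, |001⟩): (a, b) = (0, 0.9442) → (0.6677, -0.6677)
(|010⟩, |011⟩): (a, b) = (0, 0.3292) → (0.2328, -0.2328)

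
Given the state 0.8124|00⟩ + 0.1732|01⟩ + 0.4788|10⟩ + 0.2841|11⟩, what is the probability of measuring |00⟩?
0.66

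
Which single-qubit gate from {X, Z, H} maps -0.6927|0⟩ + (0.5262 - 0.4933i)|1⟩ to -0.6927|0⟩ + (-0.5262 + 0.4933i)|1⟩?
Z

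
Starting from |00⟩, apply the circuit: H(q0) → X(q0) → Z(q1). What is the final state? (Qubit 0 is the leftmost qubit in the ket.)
1/√2|00⟩ + 1/√2|10⟩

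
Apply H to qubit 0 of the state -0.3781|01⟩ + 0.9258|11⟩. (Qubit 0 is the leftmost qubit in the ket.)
0.3873|01⟩ - 0.922|11⟩

H on qubit 0 mixes each pair of kets that differ only in qubit 0: amplitudes (a, b) of (|…0…⟩, |…1…⟩) become ((a + b)/√2, (a − b)/√2). Kets absent from the input have amplitude 0.
(|01⟩, |11⟩): (a, b) = (-0.3781, 0.9258) → (0.3873, -0.922)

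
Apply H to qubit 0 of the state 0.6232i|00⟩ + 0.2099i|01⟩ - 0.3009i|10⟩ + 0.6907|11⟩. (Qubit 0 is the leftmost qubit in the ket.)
0.2279i|00⟩ + (0.4884 + 0.1484i)|01⟩ + 0.6534i|10⟩ + (-0.4884 + 0.1484i)|11⟩

H on qubit 0 mixes each pair of kets that differ only in qubit 0: amplitudes (a, b) of (|…0…⟩, |…1…⟩) become ((a + b)/√2, (a − b)/√2). Kets absent from the input have amplitude 0.
(|00⟩, |10⟩): (a, b) = (0.6232i, -0.3009i) → (0.2279i, 0.6534i)
(|01⟩, |11⟩): (a, b) = (0.2099i, 0.6907) → ((0.4884 + 0.1484i), (-0.4884 + 0.1484i))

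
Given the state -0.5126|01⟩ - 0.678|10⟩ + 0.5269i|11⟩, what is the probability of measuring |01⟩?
0.2628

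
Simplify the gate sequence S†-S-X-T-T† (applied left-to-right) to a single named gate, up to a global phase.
X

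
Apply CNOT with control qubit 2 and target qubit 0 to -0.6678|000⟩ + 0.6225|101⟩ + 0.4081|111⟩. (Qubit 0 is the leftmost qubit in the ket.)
-0.6678|000⟩ + 0.6225|001⟩ + 0.4081|011⟩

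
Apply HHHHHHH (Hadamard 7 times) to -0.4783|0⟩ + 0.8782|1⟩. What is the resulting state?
0.2828|0⟩ - 0.9592|1⟩

H² = I, so H^7 = H: a single Hadamard. With (a, b) = (-0.4783, 0.8782), H gives ((a + b)/√2, (a − b)/√2) = (0.2828, -0.9592).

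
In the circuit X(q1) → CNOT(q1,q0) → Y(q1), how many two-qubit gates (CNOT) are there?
1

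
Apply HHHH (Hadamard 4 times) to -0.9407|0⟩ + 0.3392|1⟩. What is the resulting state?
-0.9407|0⟩ + 0.3392|1⟩

H² = I, so an even number of Hadamards cancels: H^4 = I and the state is unchanged.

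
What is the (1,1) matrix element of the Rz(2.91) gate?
(0.1155 + 0.9933i)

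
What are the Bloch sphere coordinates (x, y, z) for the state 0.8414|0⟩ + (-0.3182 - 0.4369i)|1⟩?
(-0.5355, -0.7352, 0.4158)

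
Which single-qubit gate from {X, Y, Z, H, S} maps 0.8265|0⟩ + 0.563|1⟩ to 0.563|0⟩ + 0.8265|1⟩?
X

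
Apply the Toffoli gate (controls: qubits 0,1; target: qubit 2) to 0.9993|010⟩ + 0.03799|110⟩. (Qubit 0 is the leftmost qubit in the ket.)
0.9993|010⟩ + 0.03799|111⟩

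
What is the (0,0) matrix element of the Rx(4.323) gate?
-0.5569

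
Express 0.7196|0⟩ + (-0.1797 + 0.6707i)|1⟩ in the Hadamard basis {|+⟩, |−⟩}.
(0.3818 + 0.4743i)|+⟩ + (0.6359 - 0.4743i)|−⟩

With |ψ⟩ = α|0⟩ + β|1⟩, the Hadamard-basis coefficients are ⟨+|ψ⟩ = (α + β)/√2 and ⟨−|ψ⟩ = (α − β)/√2.
Here α = 0.7196, β = (-0.1797 + 0.6707i): (α + β)/√2 = (0.3818 + 0.4743i), (α − β)/√2 = (0.6359 - 0.4743i).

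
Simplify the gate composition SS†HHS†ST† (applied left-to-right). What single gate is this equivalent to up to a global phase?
T†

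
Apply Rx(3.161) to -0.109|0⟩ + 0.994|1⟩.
(0.001058 - 0.994i)|0⟩ + (-0.009645 + 0.109i)|1⟩

Rx(3.161) = [[cos(θ/2), −i·sin(θ/2)], [−i·sin(θ/2), cos(θ/2)]]; θ = 3.161, cos(θ/2) ≈ -0.00970352, sin(θ/2) ≈ 0.999953.
With a = amp(|0⟩) = -0.109 and b = amp(|1⟩) = 0.994:
new amp(|0⟩) = (-0.00970352)·a + (-0.999953i)·b = (0.001058 - 0.994i)
new amp(|1⟩) = (-0.999953i)·a + (-0.00970352)·b = (-0.009645 + 0.109i)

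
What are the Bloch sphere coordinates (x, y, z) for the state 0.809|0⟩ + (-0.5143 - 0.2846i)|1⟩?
(-0.8321, -0.4605, 0.309)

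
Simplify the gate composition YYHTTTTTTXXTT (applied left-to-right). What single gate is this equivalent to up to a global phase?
H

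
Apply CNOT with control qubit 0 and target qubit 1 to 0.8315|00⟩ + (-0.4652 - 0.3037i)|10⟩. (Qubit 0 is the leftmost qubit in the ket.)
0.8315|00⟩ + (-0.4652 - 0.3037i)|11⟩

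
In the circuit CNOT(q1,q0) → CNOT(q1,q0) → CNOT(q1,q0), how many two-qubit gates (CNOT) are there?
3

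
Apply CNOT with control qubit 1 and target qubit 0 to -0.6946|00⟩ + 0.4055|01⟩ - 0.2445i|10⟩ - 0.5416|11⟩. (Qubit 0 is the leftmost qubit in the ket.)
-0.6946|00⟩ - 0.5416|01⟩ - 0.2445i|10⟩ + 0.4055|11⟩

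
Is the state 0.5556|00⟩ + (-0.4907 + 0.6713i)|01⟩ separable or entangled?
Separable

Writing the state as a|00⟩ + b|01⟩ + c|10⟩ + d|11⟩, it is a product state iff ad − bc = 0.
Here (a, b, c, d) = (0.5556, (-0.4907 + 0.6713i), 0, 0): ad − bc = (0.5556)(0) − (-0.4907 + 0.6713i)(0) = 0, so the state is separable.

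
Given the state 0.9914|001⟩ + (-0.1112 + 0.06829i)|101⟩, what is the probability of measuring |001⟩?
0.9829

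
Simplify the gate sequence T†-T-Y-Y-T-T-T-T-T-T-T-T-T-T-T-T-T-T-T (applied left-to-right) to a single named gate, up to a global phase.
T†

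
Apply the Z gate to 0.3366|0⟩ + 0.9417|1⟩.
0.3366|0⟩ - 0.9417|1⟩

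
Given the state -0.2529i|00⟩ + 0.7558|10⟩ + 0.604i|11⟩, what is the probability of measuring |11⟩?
0.3648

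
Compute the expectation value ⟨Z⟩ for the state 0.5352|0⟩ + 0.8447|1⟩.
-0.4271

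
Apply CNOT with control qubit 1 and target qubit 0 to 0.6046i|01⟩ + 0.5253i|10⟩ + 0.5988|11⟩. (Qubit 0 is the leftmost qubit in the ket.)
0.5988|01⟩ + 0.5253i|10⟩ + 0.6046i|11⟩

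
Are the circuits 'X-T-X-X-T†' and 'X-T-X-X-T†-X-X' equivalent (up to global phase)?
Yes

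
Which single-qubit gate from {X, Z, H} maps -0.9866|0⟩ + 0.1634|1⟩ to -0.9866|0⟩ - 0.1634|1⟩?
Z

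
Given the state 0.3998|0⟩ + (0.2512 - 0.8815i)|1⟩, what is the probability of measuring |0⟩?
0.1598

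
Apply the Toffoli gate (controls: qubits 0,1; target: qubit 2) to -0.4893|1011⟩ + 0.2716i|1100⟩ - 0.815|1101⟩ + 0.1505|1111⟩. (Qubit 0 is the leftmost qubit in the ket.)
-0.4893|1011⟩ + 0.1505|1101⟩ + 0.2716i|1110⟩ - 0.815|1111⟩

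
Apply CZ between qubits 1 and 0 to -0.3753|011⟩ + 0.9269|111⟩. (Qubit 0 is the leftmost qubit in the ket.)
-0.3753|011⟩ - 0.9269|111⟩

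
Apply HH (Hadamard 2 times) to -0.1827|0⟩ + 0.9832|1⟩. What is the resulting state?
-0.1827|0⟩ + 0.9832|1⟩

H² = I, so an even number of Hadamards cancels: H^2 = I and the state is unchanged.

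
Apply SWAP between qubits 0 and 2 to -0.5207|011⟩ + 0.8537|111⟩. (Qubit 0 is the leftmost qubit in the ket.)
-0.5207|110⟩ + 0.8537|111⟩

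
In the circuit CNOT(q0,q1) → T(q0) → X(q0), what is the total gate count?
3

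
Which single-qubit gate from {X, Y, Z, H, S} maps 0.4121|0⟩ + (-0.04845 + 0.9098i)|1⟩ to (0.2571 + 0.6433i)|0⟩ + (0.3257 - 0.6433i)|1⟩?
H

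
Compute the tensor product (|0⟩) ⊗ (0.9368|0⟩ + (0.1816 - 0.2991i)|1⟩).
0.9368|00⟩ + (0.1816 - 0.2991i)|01⟩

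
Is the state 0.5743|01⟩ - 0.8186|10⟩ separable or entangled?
Entangled

Writing the state as a|00⟩ + b|01⟩ + c|10⟩ + d|11⟩, it is a product state iff ad − bc = 0.
Here (a, b, c, d) = (0, 0.5743, -0.8186, 0): ad − bc = (0)(0) − (0.5743)(-0.8186) = 0.4701 ≠ 0, so the state is entangled.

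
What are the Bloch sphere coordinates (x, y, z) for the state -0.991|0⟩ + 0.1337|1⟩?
(-0.265, 0, 0.9642)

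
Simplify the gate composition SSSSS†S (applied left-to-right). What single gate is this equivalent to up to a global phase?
I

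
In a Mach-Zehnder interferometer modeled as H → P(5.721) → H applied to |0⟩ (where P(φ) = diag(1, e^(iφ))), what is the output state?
(0.923 - 0.2665i)|0⟩ + (0.07695 + 0.2665i)|1⟩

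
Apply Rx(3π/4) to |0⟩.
0.3827|0⟩ - 0.9239i|1⟩

Rx(3π/4) = [[cos(θ/2), −i·sin(θ/2)], [−i·sin(θ/2), cos(θ/2)]]; θ = 3π/4, cos(θ/2) ≈ 0.382683, sin(θ/2) ≈ 0.92388.
With a = amp(|0⟩) = 1 and b = amp(|1⟩) = 0:
new amp(|0⟩) = (0.382683)·a + (-0.92388i)·b = 0.3827
new amp(|1⟩) = (-0.92388i)·a + (0.382683)·b = -0.9239i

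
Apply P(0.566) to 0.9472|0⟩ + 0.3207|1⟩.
0.9472|0⟩ + (0.2707 + 0.172i)|1⟩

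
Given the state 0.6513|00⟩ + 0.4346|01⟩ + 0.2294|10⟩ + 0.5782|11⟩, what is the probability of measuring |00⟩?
0.4242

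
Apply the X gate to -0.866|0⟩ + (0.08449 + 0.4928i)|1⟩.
(0.08449 + 0.4928i)|0⟩ - 0.866|1⟩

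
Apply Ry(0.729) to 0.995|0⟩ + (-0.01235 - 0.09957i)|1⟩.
(0.934 + 0.03549i)|0⟩ + (0.3432 - 0.09303i)|1⟩

Ry(0.729) = [[cos(θ/2), −sin(θ/2)], [sin(θ/2), cos(θ/2)]]; θ = 0.729, cos(θ/2) ≈ 0.934302, sin(θ/2) ≈ 0.356482.
With a = amp(|0⟩) = 0.995 and b = amp(|1⟩) = (-0.01235 - 0.09957i):
new amp(|0⟩) = (0.934302)·a + (-0.356482)·b = (0.934 + 0.03549i)
new amp(|1⟩) = (0.356482)·a + (0.934302)·b = (0.3432 - 0.09303i)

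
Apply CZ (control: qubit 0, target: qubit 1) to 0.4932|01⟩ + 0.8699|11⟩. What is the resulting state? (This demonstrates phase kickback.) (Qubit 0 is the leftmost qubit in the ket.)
0.4932|01⟩ - 0.8699|11⟩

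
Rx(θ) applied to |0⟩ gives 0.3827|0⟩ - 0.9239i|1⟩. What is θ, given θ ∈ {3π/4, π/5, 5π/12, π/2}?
3π/4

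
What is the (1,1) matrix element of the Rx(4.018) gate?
-0.4243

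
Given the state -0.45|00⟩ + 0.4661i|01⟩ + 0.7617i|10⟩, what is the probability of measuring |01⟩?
0.2172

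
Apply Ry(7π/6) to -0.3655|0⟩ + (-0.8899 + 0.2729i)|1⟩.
(0.9542 - 0.2636i)|0⟩ + (-0.1227 - 0.07063i)|1⟩

Ry(7π/6) = [[cos(θ/2), −sin(θ/2)], [sin(θ/2), cos(θ/2)]]; θ = 7π/6, cos(θ/2) ≈ -0.258819, sin(θ/2) ≈ 0.965926.
With a = amp(|0⟩) = -0.3655 and b = amp(|1⟩) = (-0.8899 + 0.2729i):
new amp(|0⟩) = (-0.258819)·a + (-0.965926)·b = (0.9542 - 0.2636i)
new amp(|1⟩) = (0.965926)·a + (-0.258819)·b = (-0.1227 - 0.07063i)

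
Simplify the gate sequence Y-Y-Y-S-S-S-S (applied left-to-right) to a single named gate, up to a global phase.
Y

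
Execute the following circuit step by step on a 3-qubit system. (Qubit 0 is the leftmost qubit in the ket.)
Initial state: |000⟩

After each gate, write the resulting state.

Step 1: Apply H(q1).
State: 1/√2|000⟩ + 1/√2|010⟩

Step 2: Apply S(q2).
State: 1/√2|000⟩ + 1/√2|010⟩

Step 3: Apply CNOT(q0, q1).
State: 1/√2|000⟩ + 1/√2|010⟩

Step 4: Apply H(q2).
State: 1/2|000⟩ + 1/2|001⟩ + 1/2|010⟩ + 1/2|011⟩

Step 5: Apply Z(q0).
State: 1/2|000⟩ + 1/2|001⟩ + 1/2|010⟩ + 1/2|011⟩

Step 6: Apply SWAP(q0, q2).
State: 1/2|000⟩ + 1/2|010⟩ + 1/2|100⟩ + 1/2|110⟩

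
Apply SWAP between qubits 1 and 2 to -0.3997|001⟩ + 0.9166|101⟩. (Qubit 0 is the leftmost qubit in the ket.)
-0.3997|010⟩ + 0.9166|110⟩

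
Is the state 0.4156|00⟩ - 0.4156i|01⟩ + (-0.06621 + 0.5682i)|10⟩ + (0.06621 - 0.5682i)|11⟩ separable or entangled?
Entangled

Writing the state as a|00⟩ + b|01⟩ + c|10⟩ + d|11⟩, it is a product state iff ad − bc = 0.
Here (a, b, c, d) = (0.4156, -0.4156i, (-0.06621 + 0.5682i), (0.06621 - 0.5682i)): ad − bc = (0.4156)(0.06621 - 0.5682i) − (-0.4156i)(-0.06621 + 0.5682i) = (-0.2086 - 0.2637i) ≠ 0, so the state is entangled.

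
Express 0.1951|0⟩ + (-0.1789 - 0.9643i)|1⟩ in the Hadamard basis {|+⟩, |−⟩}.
(0.01146 - 0.6819i)|+⟩ + (0.2645 + 0.6819i)|−⟩

With |ψ⟩ = α|0⟩ + β|1⟩, the Hadamard-basis coefficients are ⟨+|ψ⟩ = (α + β)/√2 and ⟨−|ψ⟩ = (α − β)/√2.
Here α = 0.1951, β = (-0.1789 - 0.9643i): (α + β)/√2 = (0.01146 - 0.6819i), (α − β)/√2 = (0.2645 + 0.6819i).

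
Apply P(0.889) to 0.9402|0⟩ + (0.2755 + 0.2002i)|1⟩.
0.9402|0⟩ + (0.01817 + 0.3401i)|1⟩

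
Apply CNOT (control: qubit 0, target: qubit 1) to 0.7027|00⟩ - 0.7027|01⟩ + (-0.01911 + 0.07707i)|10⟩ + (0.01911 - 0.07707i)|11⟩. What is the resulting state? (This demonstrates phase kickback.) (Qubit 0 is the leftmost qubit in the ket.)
0.7027|00⟩ - 0.7027|01⟩ + (0.01911 - 0.07707i)|10⟩ + (-0.01911 + 0.07707i)|11⟩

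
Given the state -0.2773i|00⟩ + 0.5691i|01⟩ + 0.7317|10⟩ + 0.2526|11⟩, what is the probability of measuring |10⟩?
0.5354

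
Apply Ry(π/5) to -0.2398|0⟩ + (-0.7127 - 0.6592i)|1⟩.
(-0.007827 + 0.2037i)|0⟩ + (-0.7519 - 0.6269i)|1⟩

Ry(π/5) = [[cos(θ/2), −sin(θ/2)], [sin(θ/2), cos(θ/2)]]; θ = π/5, cos(θ/2) ≈ 0.951057, sin(θ/2) ≈ 0.309017.
With a = amp(|0⟩) = -0.2398 and b = amp(|1⟩) = (-0.7127 - 0.6592i):
new amp(|0⟩) = (0.951057)·a + (-0.309017)·b = (-0.007827 + 0.2037i)
new amp(|1⟩) = (0.309017)·a + (0.951057)·b = (-0.7519 - 0.6269i)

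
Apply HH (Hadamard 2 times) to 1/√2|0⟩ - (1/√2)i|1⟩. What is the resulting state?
1/√2|0⟩ - (1/√2)i|1⟩

H² = I, so an even number of Hadamards cancels: H^2 = I and the state is unchanged.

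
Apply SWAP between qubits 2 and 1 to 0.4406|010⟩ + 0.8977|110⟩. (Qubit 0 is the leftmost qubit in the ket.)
0.4406|001⟩ + 0.8977|101⟩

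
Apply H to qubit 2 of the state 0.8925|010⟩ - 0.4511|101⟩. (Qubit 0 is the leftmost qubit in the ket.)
0.6311|010⟩ + 0.6311|011⟩ - 0.319|100⟩ + 0.319|101⟩

H on qubit 2 mixes each pair of kets that differ only in qubit 2: amplitudes (a, b) of (|…0…⟩, |…1…⟩) become ((a + b)/√2, (a − b)/√2). Kets absent from the input have amplitude 0.
(|010⟩, |011⟩): (a, b) = (0.8925, 0) → (0.6311, 0.6311)
(|100⟩, |101⟩): (a, b) = (0, -0.4511) → (-0.319, 0.319)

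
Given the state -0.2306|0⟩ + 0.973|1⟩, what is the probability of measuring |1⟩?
0.9467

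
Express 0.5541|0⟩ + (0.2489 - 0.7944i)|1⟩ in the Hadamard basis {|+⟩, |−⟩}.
(0.5678 - 0.5617i)|+⟩ + (0.2158 + 0.5617i)|−⟩

With |ψ⟩ = α|0⟩ + β|1⟩, the Hadamard-basis coefficients are ⟨+|ψ⟩ = (α + β)/√2 and ⟨−|ψ⟩ = (α − β)/√2.
Here α = 0.5541, β = (0.2489 - 0.7944i): (α + β)/√2 = (0.5678 - 0.5617i), (α − β)/√2 = (0.2158 + 0.5617i).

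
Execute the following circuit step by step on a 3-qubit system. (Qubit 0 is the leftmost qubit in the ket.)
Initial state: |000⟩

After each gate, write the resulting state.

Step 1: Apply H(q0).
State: 1/√2|000⟩ + 1/√2|100⟩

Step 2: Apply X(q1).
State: 1/√2|010⟩ + 1/√2|110⟩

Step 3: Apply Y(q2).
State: (1/√2)i|011⟩ + (1/√2)i|111⟩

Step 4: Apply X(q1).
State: (1/√2)i|001⟩ + (1/√2)i|101⟩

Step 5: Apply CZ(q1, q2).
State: (1/√2)i|001⟩ + (1/√2)i|101⟩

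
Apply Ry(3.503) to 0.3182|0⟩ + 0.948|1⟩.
-0.9898|0⟩ + 0.1426|1⟩

Ry(3.503) = [[cos(θ/2), −sin(θ/2)], [sin(θ/2), cos(θ/2)]]; θ = 3.503, cos(θ/2) ≈ -0.179722, sin(θ/2) ≈ 0.983717.
With a = amp(|0⟩) = 0.3182 and b = amp(|1⟩) = 0.948:
new amp(|0⟩) = (-0.179722)·a + (-0.983717)·b = -0.9898
new amp(|1⟩) = (0.983717)·a + (-0.179722)·b = 0.1426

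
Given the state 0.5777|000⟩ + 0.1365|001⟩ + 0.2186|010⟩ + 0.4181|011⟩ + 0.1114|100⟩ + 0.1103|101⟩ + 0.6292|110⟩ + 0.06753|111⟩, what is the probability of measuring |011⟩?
0.1748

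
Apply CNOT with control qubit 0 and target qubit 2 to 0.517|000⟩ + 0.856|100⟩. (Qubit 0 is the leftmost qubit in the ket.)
0.517|000⟩ + 0.856|101⟩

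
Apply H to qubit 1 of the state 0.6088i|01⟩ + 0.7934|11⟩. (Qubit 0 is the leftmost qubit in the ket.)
0.4305i|00⟩ - 0.4305i|01⟩ + 0.561|10⟩ - 0.561|11⟩

H on qubit 1 mixes each pair of kets that differ only in qubit 1: amplitudes (a, b) of (|…0…⟩, |…1…⟩) become ((a + b)/√2, (a − b)/√2). Kets absent from the input have amplitude 0.
(|00⟩, |01⟩): (a, b) = (0, 0.6088i) → (0.4305i, -0.4305i)
(|10⟩, |11⟩): (a, b) = (0, 0.7934) → (0.561, -0.561)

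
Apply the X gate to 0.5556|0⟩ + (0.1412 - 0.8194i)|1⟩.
(0.1412 - 0.8194i)|0⟩ + 0.5556|1⟩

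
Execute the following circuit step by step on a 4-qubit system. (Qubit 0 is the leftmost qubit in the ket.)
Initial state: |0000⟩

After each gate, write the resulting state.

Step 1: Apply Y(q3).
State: i|0001⟩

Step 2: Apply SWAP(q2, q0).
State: i|0001⟩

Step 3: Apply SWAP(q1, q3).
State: i|0100⟩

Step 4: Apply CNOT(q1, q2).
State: i|0110⟩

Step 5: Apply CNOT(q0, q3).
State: i|0110⟩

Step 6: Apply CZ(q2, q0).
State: i|0110⟩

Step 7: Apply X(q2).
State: i|0100⟩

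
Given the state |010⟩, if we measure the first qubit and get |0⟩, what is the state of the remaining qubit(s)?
|10⟩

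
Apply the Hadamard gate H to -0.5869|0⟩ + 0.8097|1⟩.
0.1575|0⟩ - 0.9875|1⟩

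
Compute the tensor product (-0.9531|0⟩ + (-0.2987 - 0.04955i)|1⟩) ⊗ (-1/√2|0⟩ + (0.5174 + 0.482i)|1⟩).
0.6739|00⟩ + (-0.4931 - 0.4594i)|01⟩ + (0.2112 + 0.03504i)|10⟩ + (-0.1307 - 0.1696i)|11⟩

amp(|b₁b₂…⟩) = product of the factor amplitudes for bits b₁, b₂, …; only kets whose every factor amplitude is nonzero survive.
|00⟩: (-0.9531)(-1/√2) = 0.6739
|01⟩: (-0.9531)(0.5174 + 0.482i) = (-0.4931 - 0.4594i)
|10⟩: (-0.2987 - 0.04955i)(-1/√2) = (0.2112 + 0.03504i)
|11⟩: (-0.2987 - 0.04955i)(0.5174 + 0.482i) = (-0.1307 - 0.1696i)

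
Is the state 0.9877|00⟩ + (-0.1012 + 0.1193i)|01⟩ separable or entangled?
Separable

Writing the state as a|00⟩ + b|01⟩ + c|10⟩ + d|11⟩, it is a product state iff ad − bc = 0.
Here (a, b, c, d) = (0.9877, (-0.1012 + 0.1193i), 0, 0): ad − bc = (0.9877)(0) − (-0.1012 + 0.1193i)(0) = 0, so the state is separable.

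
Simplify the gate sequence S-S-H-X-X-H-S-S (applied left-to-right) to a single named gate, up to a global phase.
I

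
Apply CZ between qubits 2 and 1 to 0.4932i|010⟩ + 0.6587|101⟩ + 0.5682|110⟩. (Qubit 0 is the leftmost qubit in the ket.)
0.4932i|010⟩ + 0.6587|101⟩ + 0.5682|110⟩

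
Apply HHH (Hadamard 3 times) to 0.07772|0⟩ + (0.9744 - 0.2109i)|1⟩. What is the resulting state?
(0.744 - 0.1491i)|0⟩ + (-0.634 + 0.1491i)|1⟩

H² = I, so H^3 = H: a single Hadamard. With (a, b) = (0.07772, (0.9744 - 0.2109i)), H gives ((a + b)/√2, (a − b)/√2) = ((0.744 - 0.1491i), (-0.634 + 0.1491i)).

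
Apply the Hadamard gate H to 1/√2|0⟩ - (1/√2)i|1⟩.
(1/2 - (1/2)i)|0⟩ + (1/2 + (1/2)i)|1⟩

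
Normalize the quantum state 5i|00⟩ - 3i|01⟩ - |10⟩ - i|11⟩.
0.8333i|00⟩ - (1/2)i|01⟩ - 0.1667|10⟩ - 0.1667i|11⟩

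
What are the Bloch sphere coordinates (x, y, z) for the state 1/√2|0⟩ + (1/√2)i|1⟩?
(0, 1, 0)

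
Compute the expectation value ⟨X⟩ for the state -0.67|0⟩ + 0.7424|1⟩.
-0.9948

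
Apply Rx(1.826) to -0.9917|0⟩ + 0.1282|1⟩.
(-0.6063 - 0.1014i)|0⟩ + (0.07838 + 0.7848i)|1⟩

Rx(1.826) = [[cos(θ/2), −i·sin(θ/2)], [−i·sin(θ/2), cos(θ/2)]]; θ = 1.826, cos(θ/2) ≈ 0.611374, sin(θ/2) ≈ 0.791341.
With a = amp(|0⟩) = -0.9917 and b = amp(|1⟩) = 0.1282:
new amp(|0⟩) = (0.611374)·a + (-0.791341i)·b = (-0.6063 - 0.1014i)
new amp(|1⟩) = (-0.791341i)·a + (0.611374)·b = (0.07838 + 0.7848i)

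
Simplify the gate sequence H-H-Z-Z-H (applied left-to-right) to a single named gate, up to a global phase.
H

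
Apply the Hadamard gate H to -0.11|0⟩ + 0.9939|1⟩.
0.625|0⟩ - 0.7806|1⟩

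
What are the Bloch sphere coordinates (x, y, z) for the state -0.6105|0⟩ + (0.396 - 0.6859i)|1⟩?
(-0.4835, 0.8375, -0.2546)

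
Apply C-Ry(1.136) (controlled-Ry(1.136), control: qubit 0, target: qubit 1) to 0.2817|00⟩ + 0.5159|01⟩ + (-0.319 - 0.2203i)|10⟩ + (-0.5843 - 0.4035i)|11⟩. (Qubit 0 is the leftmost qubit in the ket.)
0.2817|00⟩ + 0.5159|01⟩ + (0.04541 + 0.03135i)|10⟩ + (-0.6642 - 0.4587i)|11⟩

C-Ry(1.136) leaves the control-|0⟩ kets |00⟩, |01⟩ unchanged and applies Ry(1.136) to qubit 1 on the control-|1⟩ pair (|10⟩, |11⟩).
Ry(1.136) = [[cos(θ/2), −sin(θ/2)], [sin(θ/2), cos(θ/2)]]; θ = 1.136, cos(θ/2) ≈ 0.842979, sin(θ/2) ≈ 0.537947.
With a = amp(|10⟩) = (-0.319 - 0.2203i) and b = amp(|11⟩) = (-0.5843 - 0.4035i):
new amp(|10⟩) = (0.842979)·a + (-0.537947)·b = (0.04541 + 0.03135i)
new amp(|11⟩) = (0.537947)·a + (0.842979)·b = (-0.6642 - 0.4587i)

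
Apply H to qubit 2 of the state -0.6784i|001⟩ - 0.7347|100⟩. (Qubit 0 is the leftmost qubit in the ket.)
-0.4797i|000⟩ + 0.4797i|001⟩ - 0.5195|100⟩ - 0.5195|101⟩

H on qubit 2 mixes each pair of kets that differ only in qubit 2: amplitudes (a, b) of (|…0…⟩, |…1…⟩) become ((a + b)/√2, (a − b)/√2). Kets absent from the input have amplitude 0.
(|000⟩, |001⟩): (a, b) = (0, -0.6784i) → (-0.4797i, 0.4797i)
(|100⟩, |101⟩): (a, b) = (-0.7347, 0) → (-0.5195, -0.5195)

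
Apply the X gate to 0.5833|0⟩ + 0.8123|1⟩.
0.8123|0⟩ + 0.5833|1⟩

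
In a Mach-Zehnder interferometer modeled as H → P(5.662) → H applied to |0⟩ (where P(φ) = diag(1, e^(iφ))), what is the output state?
(0.9066 - 0.291i)|0⟩ + (0.09341 + 0.291i)|1⟩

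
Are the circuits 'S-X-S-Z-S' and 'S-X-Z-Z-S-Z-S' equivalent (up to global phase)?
Yes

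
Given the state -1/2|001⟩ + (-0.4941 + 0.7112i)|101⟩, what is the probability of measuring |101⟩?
0.7499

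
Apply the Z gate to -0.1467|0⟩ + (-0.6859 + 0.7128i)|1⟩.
-0.1467|0⟩ + (0.6859 - 0.7128i)|1⟩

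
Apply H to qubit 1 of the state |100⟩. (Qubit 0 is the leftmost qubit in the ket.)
1/√2|100⟩ + 1/√2|110⟩

H on qubit 1 mixes each pair of kets that differ only in qubit 1: amplitudes (a, b) of (|…0…⟩, |…1…⟩) become ((a + b)/√2, (a − b)/√2). Kets absent from the input have amplitude 0.
(|100⟩, |110⟩): (a, b) = (1, 0) → (1/√2, 1/√2)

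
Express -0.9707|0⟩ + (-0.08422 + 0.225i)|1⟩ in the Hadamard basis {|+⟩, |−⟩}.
(-0.7459 + 0.1591i)|+⟩ + (-0.6268 - 0.1591i)|−⟩

With |ψ⟩ = α|0⟩ + β|1⟩, the Hadamard-basis coefficients are ⟨+|ψ⟩ = (α + β)/√2 and ⟨−|ψ⟩ = (α − β)/√2.
Here α = -0.9707, β = (-0.08422 + 0.225i): (α + β)/√2 = (-0.7459 + 0.1591i), (α − β)/√2 = (-0.6268 - 0.1591i).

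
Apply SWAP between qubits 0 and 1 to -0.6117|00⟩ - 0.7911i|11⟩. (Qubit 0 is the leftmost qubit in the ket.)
-0.6117|00⟩ - 0.7911i|11⟩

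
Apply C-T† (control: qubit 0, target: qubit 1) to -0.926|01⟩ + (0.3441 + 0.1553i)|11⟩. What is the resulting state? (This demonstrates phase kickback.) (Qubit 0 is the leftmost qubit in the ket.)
-0.926|01⟩ + (0.3531 - 0.1335i)|11⟩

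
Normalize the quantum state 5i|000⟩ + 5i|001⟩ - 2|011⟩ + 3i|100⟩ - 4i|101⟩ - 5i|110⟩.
0.4903i|000⟩ + 0.4903i|001⟩ - 0.1961|011⟩ + 0.2942i|100⟩ - 0.3922i|101⟩ - 0.4903i|110⟩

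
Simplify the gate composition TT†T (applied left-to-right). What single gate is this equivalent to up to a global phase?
T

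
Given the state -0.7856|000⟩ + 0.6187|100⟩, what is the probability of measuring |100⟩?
0.3828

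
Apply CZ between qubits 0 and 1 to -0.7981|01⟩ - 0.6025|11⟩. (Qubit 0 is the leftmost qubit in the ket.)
-0.7981|01⟩ + 0.6025|11⟩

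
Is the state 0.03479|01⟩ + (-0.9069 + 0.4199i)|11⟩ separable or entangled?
Separable

Writing the state as a|00⟩ + b|01⟩ + c|10⟩ + d|11⟩, it is a product state iff ad − bc = 0.
Here (a, b, c, d) = (0, 0.03479, 0, (-0.9069 + 0.4199i)): ad − bc = (0)(-0.9069 + 0.4199i) − (0.03479)(0) = 0, so the state is separable.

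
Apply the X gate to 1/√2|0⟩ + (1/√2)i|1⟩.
(1/√2)i|0⟩ + 1/√2|1⟩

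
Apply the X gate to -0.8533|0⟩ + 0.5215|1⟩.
0.5215|0⟩ - 0.8533|1⟩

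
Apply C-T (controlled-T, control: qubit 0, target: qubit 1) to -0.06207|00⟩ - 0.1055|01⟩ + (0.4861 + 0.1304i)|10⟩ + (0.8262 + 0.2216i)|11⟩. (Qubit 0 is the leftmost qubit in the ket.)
-0.06207|00⟩ - 0.1055|01⟩ + (0.4861 + 0.1304i)|10⟩ + (0.4275 + 0.7409i)|11⟩

C-T leaves the control-|0⟩ kets |00⟩, |01⟩ unchanged and applies T to qubit 1 on the control-|1⟩ pair (|10⟩, |11⟩).
T = [[1, 0], [0, (1/√2 + (1/√2)i)]].
With a = amp(|10⟩) = (0.4861 + 0.1304i) and b = amp(|11⟩) = (0.8262 + 0.2216i):
new amp(|10⟩) = (1)·a = (0.4861 + 0.1304i)
new amp(|11⟩) = (1/√2 + (1/√2)i)·b = (0.4275 + 0.7409i)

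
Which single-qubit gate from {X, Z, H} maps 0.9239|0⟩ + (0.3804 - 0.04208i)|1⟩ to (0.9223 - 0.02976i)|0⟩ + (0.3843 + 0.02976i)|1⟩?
H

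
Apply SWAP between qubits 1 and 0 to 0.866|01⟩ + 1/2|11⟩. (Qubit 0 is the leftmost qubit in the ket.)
0.866|10⟩ + 1/2|11⟩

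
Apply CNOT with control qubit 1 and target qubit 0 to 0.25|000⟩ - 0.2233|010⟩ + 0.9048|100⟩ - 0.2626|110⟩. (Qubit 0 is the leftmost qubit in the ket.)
0.25|000⟩ - 0.2626|010⟩ + 0.9048|100⟩ - 0.2233|110⟩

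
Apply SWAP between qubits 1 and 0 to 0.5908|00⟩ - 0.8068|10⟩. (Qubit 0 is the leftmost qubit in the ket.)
0.5908|00⟩ - 0.8068|01⟩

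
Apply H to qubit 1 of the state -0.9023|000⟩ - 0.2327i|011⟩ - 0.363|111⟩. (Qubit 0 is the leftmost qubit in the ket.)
-0.638|000⟩ - 0.1645i|001⟩ - 0.638|010⟩ + 0.1645i|011⟩ - 0.2567|101⟩ + 0.2567|111⟩

H on qubit 1 mixes each pair of kets that differ only in qubit 1: amplitudes (a, b) of (|…0…⟩, |…1…⟩) become ((a + b)/√2, (a − b)/√2). Kets absent from the input have amplitude 0.
(|000⟩, |010⟩): (a, b) = (-0.9023, 0) → (-0.638, -0.638)
(|001⟩, |011⟩): (a, b) = (0, -0.2327i) → (-0.1645i, 0.1645i)
(|101⟩, |111⟩): (a, b) = (0, -0.363) → (-0.2567, 0.2567)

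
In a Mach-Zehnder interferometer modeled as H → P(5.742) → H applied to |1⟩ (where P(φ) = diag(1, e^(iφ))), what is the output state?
(0.07145 + 0.2576i)|0⟩ + (0.9285 - 0.2576i)|1⟩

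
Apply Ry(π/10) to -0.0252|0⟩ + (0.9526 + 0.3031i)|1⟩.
(-0.1739 - 0.04742i)|0⟩ + (0.9369 + 0.2994i)|1⟩

Ry(π/10) = [[cos(θ/2), −sin(θ/2)], [sin(θ/2), cos(θ/2)]]; θ = π/10, cos(θ/2) ≈ 0.987688, sin(θ/2) ≈ 0.156434.
With a = amp(|0⟩) = -0.0252 and b = amp(|1⟩) = (0.9526 + 0.3031i):
new amp(|0⟩) = (0.987688)·a + (-0.156434)·b = (-0.1739 - 0.04742i)
new amp(|1⟩) = (0.156434)·a + (0.987688)·b = (0.9369 + 0.2994i)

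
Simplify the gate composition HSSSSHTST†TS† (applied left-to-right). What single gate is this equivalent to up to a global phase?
T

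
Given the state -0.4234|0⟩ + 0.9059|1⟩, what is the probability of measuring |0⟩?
0.1793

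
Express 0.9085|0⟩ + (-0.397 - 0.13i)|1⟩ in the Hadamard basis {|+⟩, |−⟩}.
(0.3617 - 0.09192i)|+⟩ + (0.9231 + 0.09192i)|−⟩

With |ψ⟩ = α|0⟩ + β|1⟩, the Hadamard-basis coefficients are ⟨+|ψ⟩ = (α + β)/√2 and ⟨−|ψ⟩ = (α − β)/√2.
Here α = 0.9085, β = (-0.397 - 0.13i): (α + β)/√2 = (0.3617 - 0.09192i), (α − β)/√2 = (0.9231 + 0.09192i).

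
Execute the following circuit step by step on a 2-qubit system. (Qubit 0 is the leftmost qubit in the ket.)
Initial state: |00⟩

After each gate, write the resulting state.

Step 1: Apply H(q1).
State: 1/√2|00⟩ + 1/√2|01⟩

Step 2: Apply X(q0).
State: 1/√2|10⟩ + 1/√2|11⟩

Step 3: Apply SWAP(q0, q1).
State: 1/√2|01⟩ + 1/√2|11⟩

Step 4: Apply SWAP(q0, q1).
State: 1/√2|10⟩ + 1/√2|11⟩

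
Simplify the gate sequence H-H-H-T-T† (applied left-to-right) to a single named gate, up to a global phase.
H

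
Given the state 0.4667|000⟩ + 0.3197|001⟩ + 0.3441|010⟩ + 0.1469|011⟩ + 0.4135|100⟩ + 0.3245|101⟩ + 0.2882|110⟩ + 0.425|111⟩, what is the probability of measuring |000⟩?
0.2178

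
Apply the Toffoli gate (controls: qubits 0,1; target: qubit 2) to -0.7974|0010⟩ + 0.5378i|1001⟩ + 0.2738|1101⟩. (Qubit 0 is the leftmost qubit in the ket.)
-0.7974|0010⟩ + 0.5378i|1001⟩ + 0.2738|1111⟩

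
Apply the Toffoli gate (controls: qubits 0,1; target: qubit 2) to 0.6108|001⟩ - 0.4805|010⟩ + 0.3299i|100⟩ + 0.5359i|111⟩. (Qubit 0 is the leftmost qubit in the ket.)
0.6108|001⟩ - 0.4805|010⟩ + 0.3299i|100⟩ + 0.5359i|110⟩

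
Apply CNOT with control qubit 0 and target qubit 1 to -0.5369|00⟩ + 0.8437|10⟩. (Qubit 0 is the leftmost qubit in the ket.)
-0.5369|00⟩ + 0.8437|11⟩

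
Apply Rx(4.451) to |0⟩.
-0.6089|0⟩ - 0.7932i|1⟩

Rx(4.451) = [[cos(θ/2), −i·sin(θ/2)], [−i·sin(θ/2), cos(θ/2)]]; θ = 4.451, cos(θ/2) ≈ -0.608924, sin(θ/2) ≈ 0.793228.
With a = amp(|0⟩) = 1 and b = amp(|1⟩) = 0:
new amp(|0⟩) = (-0.608924)·a + (-0.793228i)·b = -0.6089
new amp(|1⟩) = (-0.793228i)·a + (-0.608924)·b = -0.7932i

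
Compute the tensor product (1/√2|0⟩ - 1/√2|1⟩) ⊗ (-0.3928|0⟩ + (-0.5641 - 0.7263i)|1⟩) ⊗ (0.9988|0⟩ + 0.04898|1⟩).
-0.2774|000⟩ - 0.0136|001⟩ + (-0.3984 - 0.513i)|010⟩ + (-0.01954 - 0.02515i)|011⟩ + 0.2774|100⟩ + 0.0136|101⟩ + (0.3984 + 0.513i)|110⟩ + (0.01954 + 0.02515i)|111⟩

amp(|b₁b₂…⟩) = product of the factor amplitudes for bits b₁, b₂, …; only kets whose every factor amplitude is nonzero survive.
|000⟩: (1/√2)(-0.3928)(0.9988) = -0.2774
|001⟩: (1/√2)(-0.3928)(0.04898) = -0.0136
|010⟩: (1/√2)(-0.5641 - 0.7263i)(0.9988) = (-0.3984 - 0.513i)
|011⟩: (1/√2)(-0.5641 - 0.7263i)(0.04898) = (-0.01954 - 0.02515i)
|100⟩: (-1/√2)(-0.3928)(0.9988) = 0.2774
|101⟩: (-1/√2)(-0.3928)(0.04898) = 0.0136
|110⟩: (-1/√2)(-0.5641 - 0.7263i)(0.9988) = (0.3984 + 0.513i)
|111⟩: (-1/√2)(-0.5641 - 0.7263i)(0.04898) = (0.01954 + 0.02515i)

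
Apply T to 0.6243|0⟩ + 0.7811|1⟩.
0.6243|0⟩ + (0.5523 + 0.5523i)|1⟩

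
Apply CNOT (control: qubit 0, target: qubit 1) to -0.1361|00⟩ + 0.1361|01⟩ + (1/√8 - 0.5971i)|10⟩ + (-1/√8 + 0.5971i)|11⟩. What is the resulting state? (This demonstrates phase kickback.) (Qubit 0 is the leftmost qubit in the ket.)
-0.1361|00⟩ + 0.1361|01⟩ + (-1/√8 + 0.5971i)|10⟩ + (1/√8 - 0.5971i)|11⟩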